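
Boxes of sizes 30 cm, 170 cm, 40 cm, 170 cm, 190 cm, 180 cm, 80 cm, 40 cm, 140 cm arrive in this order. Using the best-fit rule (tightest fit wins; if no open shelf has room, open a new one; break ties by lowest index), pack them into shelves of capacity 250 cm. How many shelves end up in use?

  30 → shelf 1 (new)  [load 30/250]
  170 → shelf 1  [load 200/250]
  40 → shelf 1  [load 240/250]
  170 → shelf 2 (new)  [load 170/250]
  190 → shelf 3 (new)  [load 190/250]
  180 → shelf 4 (new)  [load 180/250]
  80 → shelf 2  [load 250/250]
  40 → shelf 3  [load 230/250]
  140 → shelf 5 (new)  [load 140/250]
5 shelves opened.

5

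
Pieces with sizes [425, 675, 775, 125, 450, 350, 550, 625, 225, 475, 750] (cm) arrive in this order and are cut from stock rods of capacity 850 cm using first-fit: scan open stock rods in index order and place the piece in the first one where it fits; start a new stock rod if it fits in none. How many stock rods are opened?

  425 → stock rod 1 (new)  [load 425/850]
  675 → stock rod 2 (new)  [load 675/850]
  775 → stock rod 3 (new)  [load 775/850]
  125 → stock rod 1  [load 550/850]
  450 → stock rod 4 (new)  [load 450/850]
  350 → stock rod 4  [load 800/850]
  550 → stock rod 5 (new)  [load 550/850]
  625 → stock rod 6 (new)  [load 625/850]
  225 → stock rod 1  [load 775/850]
  475 → stock rod 7 (new)  [load 475/850]
  750 → stock rod 8 (new)  [load 750/850]
8 stock rods opened.

8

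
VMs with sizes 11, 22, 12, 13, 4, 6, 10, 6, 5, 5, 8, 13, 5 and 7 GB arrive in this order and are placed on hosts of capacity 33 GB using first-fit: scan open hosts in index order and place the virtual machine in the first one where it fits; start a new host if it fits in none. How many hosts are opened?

  11 → host 1 (new)  [load 11/33]
  22 → host 1  [load 33/33]
  12 → host 2 (new)  [load 12/33]
  13 → host 2  [load 25/33]
  4 → host 2  [load 29/33]
  6 → host 3 (new)  [load 6/33]
  10 → host 3  [load 16/33]
  6 → host 3  [load 22/33]
  5 → host 3  [load 27/33]
  5 → host 3  [load 32/33]
  8 → host 4 (new)  [load 8/33]
  13 → host 4  [load 21/33]
  5 → host 4  [load 26/33]
  7 → host 4  [load 33/33]
4 hosts opened.

4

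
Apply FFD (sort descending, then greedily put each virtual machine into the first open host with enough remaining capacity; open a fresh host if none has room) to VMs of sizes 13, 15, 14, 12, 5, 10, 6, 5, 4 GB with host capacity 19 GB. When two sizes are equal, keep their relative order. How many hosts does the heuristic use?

Sorted descending: 15, 14, 13, 12, 10, 6, 5, 5, 4.
  15 → host 1 (new)  [load 15/19]
  14 → host 2 (new)  [load 14/19]
  13 → host 3 (new)  [load 13/19]
  12 → host 4 (new)  [load 12/19]
  10 → host 5 (new)  [load 10/19]
  6 → host 3  [load 19/19]
  5 → host 2  [load 19/19]
  5 → host 4  [load 17/19]
  4 → host 1  [load 19/19]
5 hosts opened.

5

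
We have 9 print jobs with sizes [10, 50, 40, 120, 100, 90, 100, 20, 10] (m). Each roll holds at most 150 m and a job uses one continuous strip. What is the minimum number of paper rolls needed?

Total = 120 + 100 + 100 + 90 + 50 + 40 + 20 + 10 + 10 = 540 m.
Lower bound: ⌈540/150⌉ = 4 paper rolls.
A packing using 4 paper rolls:
  roll 1: 120 + 20 + 10 = 150
  roll 2: 100 + 50 = 150
  roll 3: 100 + 40 + 10 = 150
  roll 4: 90 = 90
This matches the lower bound, so 4 is optimal.

4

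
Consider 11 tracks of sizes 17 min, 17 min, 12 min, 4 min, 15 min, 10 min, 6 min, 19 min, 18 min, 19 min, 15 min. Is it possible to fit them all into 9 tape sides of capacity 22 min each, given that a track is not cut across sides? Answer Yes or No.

Yes

A valid assignment using 8 tape sides:
  side 1: 19 = 19
  side 2: 19 = 19
  side 3: 18 + 4 = 22
  side 4: 17 = 17
  side 5: 17 = 17
  side 6: 15 + 6 = 21
  side 7: 15 = 15
  side 8: 12 + 10 = 22
That uses only 8 ≤ 9, so 9 tape sides are enough.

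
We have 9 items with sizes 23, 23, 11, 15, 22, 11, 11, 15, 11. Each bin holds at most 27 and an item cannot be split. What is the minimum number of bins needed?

Total = 23 + 23 + 22 + 15 + 15 + 11 + 11 + 11 + 11 = 142.
Lower bound: ⌈142/27⌉ = 6 bins.
A packing using 6 bins:
  bin 1: 23 = 23
  bin 2: 23 = 23
  bin 3: 22 = 22
  bin 4: 15 + 11 = 26
  bin 5: 15 + 11 = 26
  bin 6: 11 + 11 = 22
This matches the lower bound, so 6 is optimal.

6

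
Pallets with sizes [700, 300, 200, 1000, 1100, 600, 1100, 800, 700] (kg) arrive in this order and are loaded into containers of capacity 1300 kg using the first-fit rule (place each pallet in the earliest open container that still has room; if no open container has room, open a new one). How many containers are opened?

6

  700 → container 1 (new)  [load 700/1300]
  300 → container 1  [load 1000/1300]
  200 → container 1  [load 1200/1300]
  1000 → container 2 (new)  [load 1000/1300]
  1100 → container 3 (new)  [load 1100/1300]
  600 → container 4 (new)  [load 600/1300]
  1100 → container 5 (new)  [load 1100/1300]
  800 → container 6 (new)  [load 800/1300]
  700 → container 4  [load 1300/1300]
6 containers opened.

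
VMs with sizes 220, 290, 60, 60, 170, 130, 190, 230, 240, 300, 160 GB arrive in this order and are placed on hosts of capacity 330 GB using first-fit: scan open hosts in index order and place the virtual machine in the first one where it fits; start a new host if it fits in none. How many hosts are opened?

8

  220 → host 1 (new)  [load 220/330]
  290 → host 2 (new)  [load 290/330]
  60 → host 1  [load 280/330]
  60 → host 3 (new)  [load 60/330]
  170 → host 3  [load 230/330]
  130 → host 4 (new)  [load 130/330]
  190 → host 4  [load 320/330]
  230 → host 5 (new)  [load 230/330]
  240 → host 6 (new)  [load 240/330]
  300 → host 7 (new)  [load 300/330]
  160 → host 8 (new)  [load 160/330]
8 hosts opened.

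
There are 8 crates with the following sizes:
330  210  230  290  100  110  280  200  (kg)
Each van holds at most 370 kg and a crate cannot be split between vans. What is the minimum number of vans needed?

6

Total = 330 + 290 + 280 + 230 + 210 + 200 + 110 + 100 = 1750 kg.
Lower bound: ⌈1750/370⌉ = 5 vans.
Also, 6 crates each exceed 185 kg, and no two of those can share a van, so at least 6 vans are needed.
A packing using 6 vans:
  van 1: 330 = 330
  van 2: 290 = 290
  van 3: 280 = 280
  van 4: 230 + 110 = 340
  van 5: 210 + 100 = 310
  van 6: 200 = 200
This matches the lower bound, so 6 is optimal.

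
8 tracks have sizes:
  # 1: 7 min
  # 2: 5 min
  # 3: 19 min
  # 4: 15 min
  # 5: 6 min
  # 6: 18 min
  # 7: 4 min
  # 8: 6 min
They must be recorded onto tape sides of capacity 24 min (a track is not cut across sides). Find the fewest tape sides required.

4

Total = 19 + 18 + 15 + 7 + 6 + 6 + 5 + 4 = 80 min.
Lower bound: ⌈80/24⌉ = 4 tape sides.
A packing using 4 tape sides:
  side 1: 19 + 5 = 24
  side 2: 18 + 6 = 24
  side 3: 15 + 7 = 22
  side 4: 6 + 4 = 10
This matches the lower bound, so 4 is optimal.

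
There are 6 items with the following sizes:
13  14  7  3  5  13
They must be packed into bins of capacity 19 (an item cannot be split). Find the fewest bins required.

Total = 14 + 13 + 13 + 7 + 5 + 3 = 55.
Lower bound: ⌈55/19⌉ = 3 bins.
A packing using 4 bins:
  bin 1: 14 + 5 = 19
  bin 2: 13 + 3 = 16
  bin 3: 13 = 13
  bin 4: 7 = 7
No arrangement into 3 bins stays within capacity, so 4 is optimal.

4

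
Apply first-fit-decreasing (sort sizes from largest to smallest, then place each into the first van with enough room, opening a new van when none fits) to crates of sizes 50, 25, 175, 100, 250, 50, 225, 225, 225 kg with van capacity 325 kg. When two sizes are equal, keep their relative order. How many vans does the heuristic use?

Sorted descending: 250, 225, 225, 225, 175, 100, 50, 50, 25.
  250 → van 1 (new)  [load 250/325]
  225 → van 2 (new)  [load 225/325]
  225 → van 3 (new)  [load 225/325]
  225 → van 4 (new)  [load 225/325]
  175 → van 5 (new)  [load 175/325]
  100 → van 2  [load 325/325]
  50 → van 1  [load 300/325]
  50 → van 3  [load 275/325]
  25 → van 1  [load 325/325]
5 vans opened.

5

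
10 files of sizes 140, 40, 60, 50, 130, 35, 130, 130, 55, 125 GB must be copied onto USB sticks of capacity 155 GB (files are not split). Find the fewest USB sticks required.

7

Total = 140 + 130 + 130 + 130 + 125 + 60 + 55 + 50 + 40 + 35 = 895 GB.
Lower bound: ⌈895/155⌉ = 6 USB sticks.
A packing using 7 USB sticks:
  USB stick 1: 140 = 140
  USB stick 2: 130 = 130
  USB stick 3: 130 = 130
  USB stick 4: 130 = 130
  USB stick 5: 125 = 125
  USB stick 6: 60 + 55 + 40 = 155
  USB stick 7: 50 + 35 = 85
No arrangement into 6 USB sticks stays within capacity, so 7 is optimal.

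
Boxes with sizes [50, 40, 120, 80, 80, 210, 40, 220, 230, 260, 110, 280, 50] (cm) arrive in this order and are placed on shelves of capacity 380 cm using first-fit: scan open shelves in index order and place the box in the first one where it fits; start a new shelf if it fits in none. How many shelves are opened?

  50 → shelf 1 (new)  [load 50/380]
  40 → shelf 1  [load 90/380]
  120 → shelf 1  [load 210/380]
  80 → shelf 1  [load 290/380]
  80 → shelf 1  [load 370/380]
  210 → shelf 2 (new)  [load 210/380]
  40 → shelf 2  [load 250/380]
  220 → shelf 3 (new)  [load 220/380]
  230 → shelf 4 (new)  [load 230/380]
  260 → shelf 5 (new)  [load 260/380]
  110 → shelf 2  [load 360/380]
  280 → shelf 6 (new)  [load 280/380]
  50 → shelf 3  [load 270/380]
6 shelves opened.

6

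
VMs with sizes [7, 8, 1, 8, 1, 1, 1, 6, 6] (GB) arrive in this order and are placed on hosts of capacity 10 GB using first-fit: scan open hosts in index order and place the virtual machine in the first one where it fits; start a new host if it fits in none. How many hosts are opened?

  7 → host 1 (new)  [load 7/10]
  8 → host 2 (new)  [load 8/10]
  1 → host 1  [load 8/10]
  8 → host 3 (new)  [load 8/10]
  1 → host 1  [load 9/10]
  1 → host 1  [load 10/10]
  1 → host 2  [load 9/10]
  6 → host 4 (new)  [load 6/10]
  6 → host 5 (new)  [load 6/10]
5 hosts opened.

5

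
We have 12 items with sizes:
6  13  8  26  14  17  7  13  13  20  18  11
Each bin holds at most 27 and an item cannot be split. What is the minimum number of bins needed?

Total = 26 + 20 + 18 + 17 + 14 + 13 + 13 + 13 + 11 + 8 + 7 + 6 = 166.
Lower bound: ⌈166/27⌉ = 7 bins.
A packing using 7 bins:
  bin 1: 26 = 26
  bin 2: 20 + 7 = 27
  bin 3: 18 + 8 = 26
  bin 4: 17 + 6 = 23
  bin 5: 14 + 13 = 27
  bin 6: 13 + 13 = 26
  bin 7: 11 = 11
This matches the lower bound, so 7 is optimal.

7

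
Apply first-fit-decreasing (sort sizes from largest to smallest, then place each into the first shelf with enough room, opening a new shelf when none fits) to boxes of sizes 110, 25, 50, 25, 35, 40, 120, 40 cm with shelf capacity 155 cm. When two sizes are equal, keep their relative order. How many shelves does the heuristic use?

Sorted descending: 120, 110, 50, 40, 40, 35, 25, 25.
  120 → shelf 1 (new)  [load 120/155]
  110 → shelf 2 (new)  [load 110/155]
  50 → shelf 3 (new)  [load 50/155]
  40 → shelf 2  [load 150/155]
  40 → shelf 3  [load 90/155]
  35 → shelf 1  [load 155/155]
  25 → shelf 3  [load 115/155]
  25 → shelf 3  [load 140/155]
3 shelves opened.

3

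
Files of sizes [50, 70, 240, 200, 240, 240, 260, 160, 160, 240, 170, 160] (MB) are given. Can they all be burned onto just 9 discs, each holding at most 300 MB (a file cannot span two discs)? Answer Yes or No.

No

Total = 2190 MB; ⌈2190/300⌉ = 8.
10 files each exceed half the capacity and cannot share a disc, forcing at least 10 discs.
At least 10 discs are required, but only 9 are allowed.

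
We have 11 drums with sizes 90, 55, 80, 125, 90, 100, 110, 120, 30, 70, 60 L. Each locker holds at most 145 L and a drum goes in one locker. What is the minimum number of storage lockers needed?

Total = 125 + 120 + 110 + 100 + 90 + 90 + 80 + 70 + 60 + 55 + 30 = 930 L.
Lower bound: ⌈930/145⌉ = 7 storage lockers.
A packing using 8 storage lockers:
  locker 1: 125 = 125
  locker 2: 120 = 120
  locker 3: 110 + 30 = 140
  locker 4: 100 = 100
  locker 5: 90 + 55 = 145
  locker 6: 90 = 90
  locker 7: 80 + 60 = 140
  locker 8: 70 = 70
No arrangement into 7 storage lockers stays within capacity, so 8 is optimal.

8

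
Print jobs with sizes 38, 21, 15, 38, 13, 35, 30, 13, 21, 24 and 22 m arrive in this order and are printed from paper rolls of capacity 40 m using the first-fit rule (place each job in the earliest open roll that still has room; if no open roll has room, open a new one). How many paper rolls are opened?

  38 → roll 1 (new)  [load 38/40]
  21 → roll 2 (new)  [load 21/40]
  15 → roll 2  [load 36/40]
  38 → roll 3 (new)  [load 38/40]
  13 → roll 4 (new)  [load 13/40]
  35 → roll 5 (new)  [load 35/40]
  30 → roll 6 (new)  [load 30/40]
  13 → roll 4  [load 26/40]
  21 → roll 7 (new)  [load 21/40]
  24 → roll 8 (new)  [load 24/40]
  22 → roll 9 (new)  [load 22/40]
9 paper rolls opened.

9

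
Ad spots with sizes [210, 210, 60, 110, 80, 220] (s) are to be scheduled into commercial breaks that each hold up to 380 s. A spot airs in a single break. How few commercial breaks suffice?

Total = 220 + 210 + 210 + 110 + 80 + 60 = 890 s.
Lower bound: ⌈890/380⌉ = 3 commercial breaks.
A packing using 3 commercial breaks:
  break 1: 220 + 110 = 330
  break 2: 210 + 80 + 60 = 350
  break 3: 210 = 210
This matches the lower bound, so 3 is optimal.

3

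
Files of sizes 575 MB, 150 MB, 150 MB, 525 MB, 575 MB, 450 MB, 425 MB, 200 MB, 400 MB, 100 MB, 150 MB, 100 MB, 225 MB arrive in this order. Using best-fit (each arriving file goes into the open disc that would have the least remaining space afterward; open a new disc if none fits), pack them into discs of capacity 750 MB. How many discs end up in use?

6

  575 → disc 1 (new)  [load 575/750]
  150 → disc 1  [load 725/750]
  150 → disc 2 (new)  [load 150/750]
  525 → disc 2  [load 675/750]
  575 → disc 3 (new)  [load 575/750]
  450 → disc 4 (new)  [load 450/750]
  425 → disc 5 (new)  [load 425/750]
  200 → disc 4  [load 650/750]
  400 → disc 6 (new)  [load 400/750]
  100 → disc 4  [load 750/750]
  150 → disc 3  [load 725/750]
  100 → disc 5  [load 525/750]
  225 → disc 5  [load 750/750]
6 discs opened.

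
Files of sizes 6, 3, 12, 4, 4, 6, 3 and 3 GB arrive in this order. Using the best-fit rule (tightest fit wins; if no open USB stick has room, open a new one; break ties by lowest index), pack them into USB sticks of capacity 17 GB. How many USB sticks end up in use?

3

  6 → USB stick 1 (new)  [load 6/17]
  3 → USB stick 1  [load 9/17]
  12 → USB stick 2 (new)  [load 12/17]
  4 → USB stick 2  [load 16/17]
  4 → USB stick 1  [load 13/17]
  6 → USB stick 3 (new)  [load 6/17]
  3 → USB stick 1  [load 16/17]
  3 → USB stick 3  [load 9/17]
3 USB sticks opened.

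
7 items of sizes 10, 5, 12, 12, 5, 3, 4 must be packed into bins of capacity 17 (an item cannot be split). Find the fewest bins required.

Total = 12 + 12 + 10 + 5 + 5 + 4 + 3 = 51.
Lower bound: ⌈51/17⌉ = 3 bins.
A packing using 3 bins:
  bin 1: 12 + 5 = 17
  bin 2: 12 + 5 = 17
  bin 3: 10 + 4 + 3 = 17
This matches the lower bound, so 3 is optimal.

3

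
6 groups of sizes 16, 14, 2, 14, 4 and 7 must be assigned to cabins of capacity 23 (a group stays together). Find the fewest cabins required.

Total = 16 + 14 + 14 + 7 + 4 + 2 = 57.
Lower bound: ⌈57/23⌉ = 3 cabins.
A packing using 3 cabins:
  cabin 1: 16 + 7 = 23
  cabin 2: 14 + 4 + 2 = 20
  cabin 3: 14 = 14
This matches the lower bound, so 3 is optimal.

3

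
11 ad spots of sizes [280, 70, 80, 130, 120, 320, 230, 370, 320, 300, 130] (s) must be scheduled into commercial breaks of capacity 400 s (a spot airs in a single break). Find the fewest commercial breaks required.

7

Total = 370 + 320 + 320 + 300 + 280 + 230 + 130 + 130 + 120 + 80 + 70 = 2350 s.
Lower bound: ⌈2350/400⌉ = 6 commercial breaks.
A packing using 7 commercial breaks:
  break 1: 370 = 370
  break 2: 320 + 80 = 400
  break 3: 320 + 70 = 390
  break 4: 300 = 300
  break 5: 280 + 120 = 400
  break 6: 230 + 130 = 360
  break 7: 130 = 130
No arrangement into 6 commercial breaks stays within capacity, so 7 is optimal.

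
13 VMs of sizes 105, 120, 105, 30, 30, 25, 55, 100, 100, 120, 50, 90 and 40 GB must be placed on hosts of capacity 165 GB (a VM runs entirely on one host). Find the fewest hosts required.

Total = 120 + 120 + 105 + 105 + 100 + 100 + 90 + 55 + 50 + 40 + 30 + 30 + 25 = 970 GB.
Lower bound: ⌈970/165⌉ = 6 hosts.
Also, 7 VMs each exceed 165/2 GB, and no two of those can share a host, so at least 7 hosts are needed.
A packing using 7 hosts:
  host 1: 120 + 40 = 160
  host 2: 120 + 30 = 150
  host 3: 105 + 55 = 160
  host 4: 105 + 50 = 155
  host 5: 100 + 30 + 25 = 155
  host 6: 100 = 100
  host 7: 90 = 90
This matches the lower bound, so 7 is optimal.

7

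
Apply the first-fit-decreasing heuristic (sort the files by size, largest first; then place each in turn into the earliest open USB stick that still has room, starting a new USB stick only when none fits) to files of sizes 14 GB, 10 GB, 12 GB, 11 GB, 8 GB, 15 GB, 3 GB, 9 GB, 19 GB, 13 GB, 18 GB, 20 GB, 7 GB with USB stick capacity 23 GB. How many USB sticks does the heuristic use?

8

Sorted descending: 20, 19, 18, 15, 14, 13, 12, 11, 10, 9, 8, 7, 3.
  20 → USB stick 1 (new)  [load 20/23]
  19 → USB stick 2 (new)  [load 19/23]
  18 → USB stick 3 (new)  [load 18/23]
  15 → USB stick 4 (new)  [load 15/23]
  14 → USB stick 5 (new)  [load 14/23]
  13 → USB stick 6 (new)  [load 13/23]
  12 → USB stick 7 (new)  [load 12/23]
  11 → USB stick 7  [load 23/23]
  10 → USB stick 6  [load 23/23]
  9 → USB stick 5  [load 23/23]
  8 → USB stick 4  [load 23/23]
  7 → USB stick 8 (new)  [load 7/23]
  3 → USB stick 1  [load 23/23]
8 USB sticks opened.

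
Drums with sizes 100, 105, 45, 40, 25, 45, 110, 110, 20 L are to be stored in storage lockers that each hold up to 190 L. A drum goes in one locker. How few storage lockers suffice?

4

Total = 110 + 110 + 105 + 100 + 45 + 45 + 40 + 25 + 20 = 600 L.
Lower bound: ⌈600/190⌉ = 4 storage lockers.
A packing using 4 storage lockers:
  locker 1: 110 + 45 + 25 = 180
  locker 2: 110 + 45 + 20 = 175
  locker 3: 105 + 40 = 145
  locker 4: 100 = 100
This matches the lower bound, so 4 is optimal.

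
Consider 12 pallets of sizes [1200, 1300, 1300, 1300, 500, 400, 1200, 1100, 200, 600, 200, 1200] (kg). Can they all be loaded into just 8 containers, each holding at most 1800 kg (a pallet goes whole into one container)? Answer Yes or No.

A valid assignment using 7 containers:
  container 1: 1300 + 500 = 1800
  container 2: 1300 + 400 = 1700
  container 3: 1300 + 200 + 200 = 1700
  container 4: 1200 + 600 = 1800
  container 5: 1200 = 1200
  container 6: 1200 = 1200
  container 7: 1100 = 1100
That uses only 7 ≤ 8, so 8 containers are enough.

Yes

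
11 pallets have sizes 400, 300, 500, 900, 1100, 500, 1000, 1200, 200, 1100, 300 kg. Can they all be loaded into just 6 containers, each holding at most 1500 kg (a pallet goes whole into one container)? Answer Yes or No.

A valid assignment using 6 containers:
  container 1: 1200 + 300 = 1500
  container 2: 1100 + 400 = 1500
  container 3: 1100 + 300 = 1400
  container 4: 1000 + 500 = 1500
  container 5: 900 + 500 = 1400
  container 6: 200 = 200
Every load is within 1500 kg, so 6 containers suffice.

Yes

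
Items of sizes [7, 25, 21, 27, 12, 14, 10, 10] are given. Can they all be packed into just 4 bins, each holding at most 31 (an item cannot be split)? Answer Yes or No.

No

Total = 126; ⌈126/31⌉ = 5.
At least 5 bins are required, but only 4 are allowed.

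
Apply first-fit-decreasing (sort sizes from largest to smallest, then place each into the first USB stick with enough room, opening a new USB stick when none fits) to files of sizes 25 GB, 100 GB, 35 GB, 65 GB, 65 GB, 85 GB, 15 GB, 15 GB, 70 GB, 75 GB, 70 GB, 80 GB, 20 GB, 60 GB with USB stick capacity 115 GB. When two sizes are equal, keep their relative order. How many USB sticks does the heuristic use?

9

Sorted descending: 100, 85, 80, 75, 70, 70, 65, 65, 60, 35, 25, 20, 15, 15.
  100 → USB stick 1 (new)  [load 100/115]
  85 → USB stick 2 (new)  [load 85/115]
  80 → USB stick 3 (new)  [load 80/115]
  75 → USB stick 4 (new)  [load 75/115]
  70 → USB stick 5 (new)  [load 70/115]
  70 → USB stick 6 (new)  [load 70/115]
  65 → USB stick 7 (new)  [load 65/115]
  65 → USB stick 8 (new)  [load 65/115]
  60 → USB stick 9 (new)  [load 60/115]
  35 → USB stick 3  [load 115/115]
  25 → USB stick 2  [load 110/115]
  20 → USB stick 4  [load 95/115]
  15 → USB stick 1  [load 115/115]
  15 → USB stick 4  [load 110/115]
9 USB sticks opened.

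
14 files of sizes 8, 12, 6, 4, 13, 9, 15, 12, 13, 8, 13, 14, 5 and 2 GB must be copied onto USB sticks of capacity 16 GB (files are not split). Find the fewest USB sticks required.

Total = 15 + 14 + 13 + 13 + 13 + 12 + 12 + 9 + 8 + 8 + 6 + 5 + 4 + 2 = 134 GB.
Lower bound: ⌈134/16⌉ = 9 USB sticks.
A packing using 10 USB sticks:
  USB stick 1: 15 = 15
  USB stick 2: 14 + 2 = 16
  USB stick 3: 13 = 13
  USB stick 4: 13 = 13
  USB stick 5: 13 = 13
  USB stick 6: 12 + 4 = 16
  USB stick 7: 12 = 12
  USB stick 8: 9 + 6 = 15
  USB stick 9: 8 + 8 = 16
  USB stick 10: 5 = 5
No arrangement into 9 USB sticks stays within capacity, so 10 is optimal.

10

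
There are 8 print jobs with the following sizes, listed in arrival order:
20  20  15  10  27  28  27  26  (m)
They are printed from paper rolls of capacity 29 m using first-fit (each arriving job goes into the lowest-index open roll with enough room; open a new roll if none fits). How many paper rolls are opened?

  20 → roll 1 (new)  [load 20/29]
  20 → roll 2 (new)  [load 20/29]
  15 → roll 3 (new)  [load 15/29]
  10 → roll 3  [load 25/29]
  27 → roll 4 (new)  [load 27/29]
  28 → roll 5 (new)  [load 28/29]
  27 → roll 6 (new)  [load 27/29]
  26 → roll 7 (new)  [load 26/29]
7 paper rolls opened.

7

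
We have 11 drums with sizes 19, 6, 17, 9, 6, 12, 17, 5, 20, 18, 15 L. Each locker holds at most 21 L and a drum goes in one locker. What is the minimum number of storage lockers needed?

Total = 20 + 19 + 18 + 17 + 17 + 15 + 12 + 9 + 6 + 6 + 5 = 144 L.
Lower bound: ⌈144/21⌉ = 7 storage lockers.
A packing using 8 storage lockers:
  locker 1: 20 = 20
  locker 2: 19 = 19
  locker 3: 18 = 18
  locker 4: 17 = 17
  locker 5: 17 = 17
  locker 6: 15 + 6 = 21
  locker 7: 12 + 9 = 21
  locker 8: 6 + 5 = 11
No arrangement into 7 storage lockers stays within capacity, so 8 is optimal.

8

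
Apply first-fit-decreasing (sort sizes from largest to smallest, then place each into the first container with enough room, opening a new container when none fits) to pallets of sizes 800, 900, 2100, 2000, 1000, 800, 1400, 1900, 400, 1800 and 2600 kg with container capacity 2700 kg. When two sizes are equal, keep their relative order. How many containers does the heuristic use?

Sorted descending: 2600, 2100, 2000, 1900, 1800, 1400, 1000, 900, 800, 800, 400.
  2600 → container 1 (new)  [load 2600/2700]
  2100 → container 2 (new)  [load 2100/2700]
  2000 → container 3 (new)  [load 2000/2700]
  1900 → container 4 (new)  [load 1900/2700]
  1800 → container 5 (new)  [load 1800/2700]
  1400 → container 6 (new)  [load 1400/2700]
  1000 → container 6  [load 2400/2700]
  900 → container 5  [load 2700/2700]
  800 → container 4  [load 2700/2700]
  800 → container 7 (new)  [load 800/2700]
  400 → container 2  [load 2500/2700]
7 containers opened.

7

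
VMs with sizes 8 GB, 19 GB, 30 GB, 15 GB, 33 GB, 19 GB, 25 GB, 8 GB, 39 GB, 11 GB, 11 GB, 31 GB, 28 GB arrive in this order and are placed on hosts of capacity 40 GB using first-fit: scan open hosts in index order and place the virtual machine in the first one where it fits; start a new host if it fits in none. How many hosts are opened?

  8 → host 1 (new)  [load 8/40]
  19 → host 1  [load 27/40]
  30 → host 2 (new)  [load 30/40]
  15 → host 3 (new)  [load 15/40]
  33 → host 4 (new)  [load 33/40]
  19 → host 3  [load 34/40]
  25 → host 5 (new)  [load 25/40]
  8 → host 1  [load 35/40]
  39 → host 6 (new)  [load 39/40]
  11 → host 5  [load 36/40]
  11 → host 7 (new)  [load 11/40]
  31 → host 8 (new)  [load 31/40]
  28 → host 7  [load 39/40]
8 hosts opened.

8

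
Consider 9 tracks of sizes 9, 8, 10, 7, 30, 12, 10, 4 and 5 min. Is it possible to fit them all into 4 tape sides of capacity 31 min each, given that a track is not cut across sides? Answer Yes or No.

A valid assignment using 4 tape sides:
  side 1: 30 = 30
  side 2: 12 + 10 + 9 = 31
  side 3: 10 + 8 + 7 + 5 = 30
  side 4: 4 = 4
Every load is within 31 min, so 4 tape sides suffice.

Yes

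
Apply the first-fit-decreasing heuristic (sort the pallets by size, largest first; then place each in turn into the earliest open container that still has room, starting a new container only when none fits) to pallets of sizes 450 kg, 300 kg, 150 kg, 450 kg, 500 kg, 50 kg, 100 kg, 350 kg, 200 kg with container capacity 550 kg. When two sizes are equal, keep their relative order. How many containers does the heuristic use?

Sorted descending: 500, 450, 450, 350, 300, 200, 150, 100, 50.
  500 → container 1 (new)  [load 500/550]
  450 → container 2 (new)  [load 450/550]
  450 → container 3 (new)  [load 450/550]
  350 → container 4 (new)  [load 350/550]
  300 → container 5 (new)  [load 300/550]
  200 → container 4  [load 550/550]
  150 → container 5  [load 450/550]
  100 → container 2  [load 550/550]
  50 → container 1  [load 550/550]
5 containers opened.

5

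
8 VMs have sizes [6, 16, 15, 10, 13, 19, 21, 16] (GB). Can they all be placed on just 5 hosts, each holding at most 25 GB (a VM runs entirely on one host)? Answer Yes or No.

Total = 116 GB; ⌈116/25⌉ = 5.
6 VMs each exceed half the capacity and cannot share a host, forcing at least 6 hosts.
At least 6 hosts are required, but only 5 are allowed.

No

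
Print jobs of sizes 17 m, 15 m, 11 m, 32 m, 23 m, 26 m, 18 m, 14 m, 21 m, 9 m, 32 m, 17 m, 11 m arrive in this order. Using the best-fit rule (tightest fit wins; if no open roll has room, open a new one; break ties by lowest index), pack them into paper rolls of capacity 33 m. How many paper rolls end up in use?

  17 → roll 1 (new)  [load 17/33]
  15 → roll 1  [load 32/33]
  11 → roll 2 (new)  [load 11/33]
  32 → roll 3 (new)  [load 32/33]
  23 → roll 4 (new)  [load 23/33]
  26 → roll 5 (new)  [load 26/33]
  18 → roll 2  [load 29/33]
  14 → roll 6 (new)  [load 14/33]
  21 → roll 7 (new)  [load 21/33]
  9 → roll 4  [load 32/33]
  32 → roll 8 (new)  [load 32/33]
  17 → roll 6  [load 31/33]
  11 → roll 7  [load 32/33]
8 paper rolls opened.

8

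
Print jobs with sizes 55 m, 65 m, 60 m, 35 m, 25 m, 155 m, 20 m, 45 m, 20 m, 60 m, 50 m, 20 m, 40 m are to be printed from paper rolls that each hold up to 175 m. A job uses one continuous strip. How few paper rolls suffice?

4

Total = 155 + 65 + 60 + 60 + 55 + 50 + 45 + 40 + 35 + 25 + 20 + 20 + 20 = 650 m.
Lower bound: ⌈650/175⌉ = 4 paper rolls.
A packing using 4 paper rolls:
  roll 1: 155 + 20 = 175
  roll 2: 65 + 60 + 50 = 175
  roll 3: 60 + 55 + 45 = 160
  roll 4: 40 + 35 + 25 + 20 + 20 = 140
This matches the lower bound, so 4 is optimal.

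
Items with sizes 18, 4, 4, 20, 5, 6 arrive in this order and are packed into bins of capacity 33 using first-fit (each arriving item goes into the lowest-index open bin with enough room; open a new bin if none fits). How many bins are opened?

2

  18 → bin 1 (new)  [load 18/33]
  4 → bin 1  [load 22/33]
  4 → bin 1  [load 26/33]
  20 → bin 2 (new)  [load 20/33]
  5 → bin 1  [load 31/33]
  6 → bin 2  [load 26/33]
2 bins opened.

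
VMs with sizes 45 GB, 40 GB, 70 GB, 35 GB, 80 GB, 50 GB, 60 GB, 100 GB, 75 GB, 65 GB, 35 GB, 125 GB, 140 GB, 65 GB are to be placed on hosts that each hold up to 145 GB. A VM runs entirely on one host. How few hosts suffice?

Total = 140 + 125 + 100 + 80 + 75 + 70 + 65 + 65 + 60 + 50 + 45 + 40 + 35 + 35 = 985 GB.
Lower bound: ⌈985/145⌉ = 7 hosts.
A packing using 7 hosts:
  host 1: 140 = 140
  host 2: 125 = 125
  host 3: 100 + 45 = 145
  host 4: 80 + 65 = 145
  host 5: 75 + 70 = 145
  host 6: 65 + 40 + 35 = 140
  host 7: 60 + 50 + 35 = 145
This matches the lower bound, so 7 is optimal.

7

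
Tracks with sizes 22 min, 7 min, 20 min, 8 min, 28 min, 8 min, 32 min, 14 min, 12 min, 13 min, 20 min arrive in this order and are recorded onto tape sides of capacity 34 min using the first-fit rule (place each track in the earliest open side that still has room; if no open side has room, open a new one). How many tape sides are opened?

  22 → side 1 (new)  [load 22/34]
  7 → side 1  [load 29/34]
  20 → side 2 (new)  [load 20/34]
  8 → side 2  [load 28/34]
  28 → side 3 (new)  [load 28/34]
  8 → side 4 (new)  [load 8/34]
  32 → side 5 (new)  [load 32/34]
  14 → side 4  [load 22/34]
  12 → side 4  [load 34/34]
  13 → side 6 (new)  [load 13/34]
  20 → side 6  [load 33/34]
6 tape sides opened.

6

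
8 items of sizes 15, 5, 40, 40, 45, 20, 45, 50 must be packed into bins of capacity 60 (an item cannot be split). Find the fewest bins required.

5

Total = 50 + 45 + 45 + 40 + 40 + 20 + 15 + 5 = 260.
Lower bound: ⌈260/60⌉ = 5 bins.
A packing using 5 bins:
  bin 1: 50 + 5 = 55
  bin 2: 45 + 15 = 60
  bin 3: 45 = 45
  bin 4: 40 + 20 = 60
  bin 5: 40 = 40
This matches the lower bound, so 5 is optimal.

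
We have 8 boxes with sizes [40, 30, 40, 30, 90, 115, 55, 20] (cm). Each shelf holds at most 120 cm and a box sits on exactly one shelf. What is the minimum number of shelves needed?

4

Total = 115 + 90 + 55 + 40 + 40 + 30 + 30 + 20 = 420 cm.
Lower bound: ⌈420/120⌉ = 4 shelves.
A packing using 4 shelves:
  shelf 1: 115 = 115
  shelf 2: 90 + 30 = 120
  shelf 3: 55 + 40 + 20 = 115
  shelf 4: 40 + 30 = 70
This matches the lower bound, so 4 is optimal.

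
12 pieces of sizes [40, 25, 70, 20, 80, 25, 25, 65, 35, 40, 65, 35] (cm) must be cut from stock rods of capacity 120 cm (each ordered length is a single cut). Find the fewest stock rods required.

Total = 80 + 70 + 65 + 65 + 40 + 40 + 35 + 35 + 25 + 25 + 25 + 20 = 525 cm.
Lower bound: ⌈525/120⌉ = 5 stock rods.
A packing using 5 stock rods:
  stock rod 1: 80 + 40 = 120
  stock rod 2: 70 + 40 = 110
  stock rod 3: 65 + 35 + 20 = 120
  stock rod 4: 65 + 35 = 100
  stock rod 5: 25 + 25 + 25 = 75
This matches the lower bound, so 5 is optimal.

5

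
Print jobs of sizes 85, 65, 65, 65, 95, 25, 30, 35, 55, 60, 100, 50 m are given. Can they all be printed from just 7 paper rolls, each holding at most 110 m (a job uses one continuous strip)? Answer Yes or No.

Total = 730 m; ⌈730/110⌉ = 7.
The bound of 7 does not rule out 7, but exhaustive search shows no assignment into 7 paper rolls of capacity 110 m exists — the minimum is 8.

No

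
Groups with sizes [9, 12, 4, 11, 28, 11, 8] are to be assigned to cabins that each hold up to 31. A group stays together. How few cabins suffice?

Total = 28 + 12 + 11 + 11 + 9 + 8 + 4 = 83.
Lower bound: ⌈83/31⌉ = 3 cabins.
A packing using 3 cabins:
  cabin 1: 28 = 28
  cabin 2: 12 + 11 + 8 = 31
  cabin 3: 11 + 9 + 4 = 24
This matches the lower bound, so 3 is optimal.

3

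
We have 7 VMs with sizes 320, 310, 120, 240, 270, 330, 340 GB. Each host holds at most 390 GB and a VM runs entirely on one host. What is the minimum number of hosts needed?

Total = 340 + 330 + 320 + 310 + 270 + 240 + 120 = 1930 GB.
Lower bound: ⌈1930/390⌉ = 5 hosts.
Also, 6 VMs each exceed 195 GB, and no two of those can share a host, so at least 6 hosts are needed.
A packing using 6 hosts:
  host 1: 340 = 340
  host 2: 330 = 330
  host 3: 320 = 320
  host 4: 310 = 310
  host 5: 270 + 120 = 390
  host 6: 240 = 240
This matches the lower bound, so 6 is optimal.

6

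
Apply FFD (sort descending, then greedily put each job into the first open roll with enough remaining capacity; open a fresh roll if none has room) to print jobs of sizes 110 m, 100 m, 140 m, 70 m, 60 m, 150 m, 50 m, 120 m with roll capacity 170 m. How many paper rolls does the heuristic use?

Sorted descending: 150, 140, 120, 110, 100, 70, 60, 50.
  150 → roll 1 (new)  [load 150/170]
  140 → roll 2 (new)  [load 140/170]
  120 → roll 3 (new)  [load 120/170]
  110 → roll 4 (new)  [load 110/170]
  100 → roll 5 (new)  [load 100/170]
  70 → roll 5  [load 170/170]
  60 → roll 4  [load 170/170]
  50 → roll 3  [load 170/170]
5 paper rolls opened.

5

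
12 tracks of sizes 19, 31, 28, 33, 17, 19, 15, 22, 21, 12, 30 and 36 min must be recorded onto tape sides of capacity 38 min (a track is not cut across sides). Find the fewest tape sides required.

9

Total = 36 + 33 + 31 + 30 + 28 + 22 + 21 + 19 + 19 + 17 + 15 + 12 = 283 min.
Lower bound: ⌈283/38⌉ = 8 tape sides.
A packing using 9 tape sides:
  side 1: 36 = 36
  side 2: 33 = 33
  side 3: 31 = 31
  side 4: 30 = 30
  side 5: 28 = 28
  side 6: 22 + 15 = 37
  side 7: 21 + 17 = 38
  side 8: 19 + 19 = 38
  side 9: 12 = 12
No arrangement into 8 tape sides stays within capacity, so 9 is optimal.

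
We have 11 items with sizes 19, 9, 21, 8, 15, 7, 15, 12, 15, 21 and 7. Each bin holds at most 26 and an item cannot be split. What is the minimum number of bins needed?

7

Total = 21 + 21 + 19 + 15 + 15 + 15 + 12 + 9 + 8 + 7 + 7 = 149.
Lower bound: ⌈149/26⌉ = 6 bins.
A packing using 7 bins:
  bin 1: 21 = 21
  bin 2: 21 = 21
  bin 3: 19 + 7 = 26
  bin 4: 15 + 9 = 24
  bin 5: 15 + 8 = 23
  bin 6: 15 + 7 = 22
  bin 7: 12 = 12
No arrangement into 6 bins stays within capacity, so 7 is optimal.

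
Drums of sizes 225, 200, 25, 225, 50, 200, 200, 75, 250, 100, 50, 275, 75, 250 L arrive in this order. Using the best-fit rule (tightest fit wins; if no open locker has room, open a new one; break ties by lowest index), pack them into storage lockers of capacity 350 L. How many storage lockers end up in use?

8

  225 → locker 1 (new)  [load 225/350]
  200 → locker 2 (new)  [load 200/350]
  25 → locker 1  [load 250/350]
  225 → locker 3 (new)  [load 225/350]
  50 → locker 1  [load 300/350]
  200 → locker 4 (new)  [load 200/350]
  200 → locker 5 (new)  [load 200/350]
  75 → locker 3  [load 300/350]
  250 → locker 6 (new)  [load 250/350]
  100 → locker 6  [load 350/350]
  50 → locker 1  [load 350/350]
  275 → locker 7 (new)  [load 275/350]
  75 → locker 7  [load 350/350]
  250 → locker 8 (new)  [load 250/350]
8 storage lockers opened.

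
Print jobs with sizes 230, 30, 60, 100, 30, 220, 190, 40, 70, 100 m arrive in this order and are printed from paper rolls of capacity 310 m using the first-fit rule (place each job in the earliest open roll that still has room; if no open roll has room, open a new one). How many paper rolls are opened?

4

  230 → roll 1 (new)  [load 230/310]
  30 → roll 1  [load 260/310]
  60 → roll 2 (new)  [load 60/310]
  100 → roll 2  [load 160/310]
  30 → roll 1  [load 290/310]
  220 → roll 3 (new)  [load 220/310]
  190 → roll 4 (new)  [load 190/310]
  40 → roll 2  [load 200/310]
  70 → roll 2  [load 270/310]
  100 → roll 4  [load 290/310]
4 paper rolls opened.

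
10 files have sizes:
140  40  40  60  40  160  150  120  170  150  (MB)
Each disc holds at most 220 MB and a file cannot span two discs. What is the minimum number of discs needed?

Total = 170 + 160 + 150 + 150 + 140 + 120 + 60 + 40 + 40 + 40 = 1070 MB.
Lower bound: ⌈1070/220⌉ = 5 discs.
Also, 6 files each exceed 110 MB, and no two of those can share a disc, so at least 6 discs are needed.
A packing using 6 discs:
  disc 1: 170 + 40 = 210
  disc 2: 160 + 60 = 220
  disc 3: 150 + 40 = 190
  disc 4: 150 + 40 = 190
  disc 5: 140 = 140
  disc 6: 120 = 120
This matches the lower bound, so 6 is optimal.

6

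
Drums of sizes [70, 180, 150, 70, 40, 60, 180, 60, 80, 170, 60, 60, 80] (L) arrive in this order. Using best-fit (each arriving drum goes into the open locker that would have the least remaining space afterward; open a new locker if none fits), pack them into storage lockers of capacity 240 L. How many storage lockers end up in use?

6

  70 → locker 1 (new)  [load 70/240]
  180 → locker 2 (new)  [load 180/240]
  150 → locker 1  [load 220/240]
  70 → locker 3 (new)  [load 70/240]
  40 → locker 2  [load 220/240]
  60 → locker 3  [load 130/240]
  180 → locker 4 (new)  [load 180/240]
  60 → locker 4  [load 240/240]
  80 → locker 3  [load 210/240]
  170 → locker 5 (new)  [load 170/240]
  60 → locker 5  [load 230/240]
  60 → locker 6 (new)  [load 60/240]
  80 → locker 6  [load 140/240]
6 storage lockers opened.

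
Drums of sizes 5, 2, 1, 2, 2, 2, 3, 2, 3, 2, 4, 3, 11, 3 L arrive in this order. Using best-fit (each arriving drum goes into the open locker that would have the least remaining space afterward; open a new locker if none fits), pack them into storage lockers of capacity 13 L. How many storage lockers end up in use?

  5 → locker 1 (new)  [load 5/13]
  2 → locker 1  [load 7/13]
  1 → locker 1  [load 8/13]
  2 → locker 1  [load 10/13]
  2 → locker 1  [load 12/13]
  2 → locker 2 (new)  [load 2/13]
  3 → locker 2  [load 5/13]
  2 → locker 2  [load 7/13]
  3 → locker 2  [load 10/13]
  2 → locker 2  [load 12/13]
  4 → locker 3 (new)  [load 4/13]
  3 → locker 3  [load 7/13]
  11 → locker 4 (new)  [load 11/13]
  3 → locker 3  [load 10/13]
4 storage lockers opened.

4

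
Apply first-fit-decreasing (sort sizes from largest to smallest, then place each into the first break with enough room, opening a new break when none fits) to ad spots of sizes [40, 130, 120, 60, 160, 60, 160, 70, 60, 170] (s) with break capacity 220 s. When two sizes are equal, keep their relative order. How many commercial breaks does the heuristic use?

5

Sorted descending: 170, 160, 160, 130, 120, 70, 60, 60, 60, 40.
  170 → break 1 (new)  [load 170/220]
  160 → break 2 (new)  [load 160/220]
  160 → break 3 (new)  [load 160/220]
  130 → break 4 (new)  [load 130/220]
  120 → break 5 (new)  [load 120/220]
  70 → break 4  [load 200/220]
  60 → break 2  [load 220/220]
  60 → break 3  [load 220/220]
  60 → break 5  [load 180/220]
  40 → break 1  [load 210/220]
5 commercial breaks opened.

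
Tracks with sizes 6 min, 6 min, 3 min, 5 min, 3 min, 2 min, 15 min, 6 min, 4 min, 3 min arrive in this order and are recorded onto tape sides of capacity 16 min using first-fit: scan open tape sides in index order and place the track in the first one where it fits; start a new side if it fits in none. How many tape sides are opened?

4

  6 → side 1 (new)  [load 6/16]
  6 → side 1  [load 12/16]
  3 → side 1  [load 15/16]
  5 → side 2 (new)  [load 5/16]
  3 → side 2  [load 8/16]
  2 → side 2  [load 10/16]
  15 → side 3 (new)  [load 15/16]
  6 → side 2  [load 16/16]
  4 → side 4 (new)  [load 4/16]
  3 → side 4  [load 7/16]
4 tape sides opened.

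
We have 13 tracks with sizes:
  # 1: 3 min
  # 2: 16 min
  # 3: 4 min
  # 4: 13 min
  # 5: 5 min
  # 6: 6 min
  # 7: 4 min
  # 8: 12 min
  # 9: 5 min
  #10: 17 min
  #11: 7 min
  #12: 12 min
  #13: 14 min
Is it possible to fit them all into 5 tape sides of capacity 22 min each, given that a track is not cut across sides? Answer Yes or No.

No

Total = 118 min; ⌈118/22⌉ = 6.
At least 6 tape sides are required, but only 5 are allowed.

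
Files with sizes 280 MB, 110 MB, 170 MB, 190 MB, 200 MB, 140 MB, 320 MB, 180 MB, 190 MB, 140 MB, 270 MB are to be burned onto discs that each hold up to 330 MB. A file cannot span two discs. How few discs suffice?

8

Total = 320 + 280 + 270 + 200 + 190 + 190 + 180 + 170 + 140 + 140 + 110 = 2190 MB.
Lower bound: ⌈2190/330⌉ = 7 discs.
Also, 8 files each exceed 165 MB, and no two of those can share a disc, so at least 8 discs are needed.
A packing using 8 discs:
  disc 1: 320 = 320
  disc 2: 280 = 280
  disc 3: 270 = 270
  disc 4: 200 + 110 = 310
  disc 5: 190 + 140 = 330
  disc 6: 190 + 140 = 330
  disc 7: 180 = 180
  disc 8: 170 = 170
This matches the lower bound, so 8 is optimal.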